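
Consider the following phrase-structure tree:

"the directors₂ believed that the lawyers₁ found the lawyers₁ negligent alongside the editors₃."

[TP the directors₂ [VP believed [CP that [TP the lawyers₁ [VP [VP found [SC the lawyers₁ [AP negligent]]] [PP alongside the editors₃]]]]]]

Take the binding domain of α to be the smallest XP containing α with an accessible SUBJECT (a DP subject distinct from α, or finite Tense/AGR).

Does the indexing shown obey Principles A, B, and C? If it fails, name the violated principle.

Principle C

The two coindexed NPs are *the lawyers₁* (the lower occurrence) and *the lawyers₁* (the higher occurrence).
*the lawyers₁* (the lower occurrence) is an R-expression. Principle C requires it to be free everywhere.
*the lawyers₁* (the higher occurrence) c-commands it and carries the same index.
The R-expression is bound → Principle C violation.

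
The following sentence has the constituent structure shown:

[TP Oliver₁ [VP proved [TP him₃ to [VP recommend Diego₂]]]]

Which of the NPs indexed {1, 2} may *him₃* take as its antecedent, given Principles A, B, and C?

none

*him* is a pronoun, so Principle B applies: it must be free in its binding domain.
Binding domain of *him₃*: the matrix TP, whose subject is Oliver₁.
*Oliver₁* c-commands the pronoun within its binding domain → coindexation would violate Principle B.
*Diego₂*: the pronoun c-commands this R-expression → coindexation would violate Principle C on *Diego₂*.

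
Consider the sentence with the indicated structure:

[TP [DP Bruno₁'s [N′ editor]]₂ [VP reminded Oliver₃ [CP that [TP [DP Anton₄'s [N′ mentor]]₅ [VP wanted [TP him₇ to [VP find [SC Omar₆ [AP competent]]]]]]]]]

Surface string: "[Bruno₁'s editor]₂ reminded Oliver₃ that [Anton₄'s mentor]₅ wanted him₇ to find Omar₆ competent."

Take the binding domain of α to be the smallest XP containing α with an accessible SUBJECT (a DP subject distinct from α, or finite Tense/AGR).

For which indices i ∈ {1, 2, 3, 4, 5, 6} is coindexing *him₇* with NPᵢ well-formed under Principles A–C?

*him* is a pronoun, so Principle B applies: it must be free in its binding domain.
Binding domain of *him₇*: the embedded TP, whose subject is [Anton₄'s mentor]₅.
*Bruno₁* and the pronoun do not c-command one another → neither Principle B nor Principle C is at stake; coindexation permitted.
*[Bruno₁'s editor]₂* c-commands the pronoun but from outside its binding domain, and is not c-commanded by it → coindexation permitted.
*Oliver₃* c-commands the pronoun but from outside its binding domain, and is not c-commanded by it → coindexation permitted.
*Anton₄* and the pronoun do not c-command one another → neither Principle B nor Principle C is at stake; coindexation permitted.
*[Anton₄'s mentor]₅* c-commands the pronoun within its binding domain → coindexation would violate Principle B.
*Omar₆*: the pronoun c-commands this R-expression → coindexation would violate Principle C on *Omar₆*.

{1, 2, 3, 4}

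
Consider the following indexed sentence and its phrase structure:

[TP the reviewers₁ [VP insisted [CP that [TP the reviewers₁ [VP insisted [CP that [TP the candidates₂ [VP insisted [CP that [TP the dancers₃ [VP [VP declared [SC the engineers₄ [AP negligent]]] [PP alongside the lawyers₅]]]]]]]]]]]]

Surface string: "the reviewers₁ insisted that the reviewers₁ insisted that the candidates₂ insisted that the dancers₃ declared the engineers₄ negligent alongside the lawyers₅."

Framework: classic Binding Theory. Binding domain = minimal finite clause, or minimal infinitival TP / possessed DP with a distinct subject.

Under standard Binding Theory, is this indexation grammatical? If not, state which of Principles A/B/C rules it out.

Principle C

The two coindexed NPs are *the reviewers₁* (the lower occurrence) and *the reviewers₁* (the higher occurrence).
*the reviewers₁* (the lower occurrence) is an R-expression. Principle C requires it to be free everywhere.
*the reviewers₁* (the higher occurrence) c-commands it and carries the same index.
The R-expression is bound → Principle C violation.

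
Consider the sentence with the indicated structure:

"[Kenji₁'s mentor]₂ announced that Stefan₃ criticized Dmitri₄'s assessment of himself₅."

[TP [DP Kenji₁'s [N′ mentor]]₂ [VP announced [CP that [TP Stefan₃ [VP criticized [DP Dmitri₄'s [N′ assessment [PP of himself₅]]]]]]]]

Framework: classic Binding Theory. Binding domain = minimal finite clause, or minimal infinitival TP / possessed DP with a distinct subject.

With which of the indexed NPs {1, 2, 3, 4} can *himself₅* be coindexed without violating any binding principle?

*himself* is an anaphor, so Principle A applies: it must be bound in its binding domain.
Binding domain of *himself₅*: the possessed DP, whose subject is Dmitri₄.
*Kenji₁* does not c-command the anaphor → cannot bind it.
*[Kenji₁'s mentor]₂* c-commands the anaphor but is outside its binding domain → cannot satisfy Principle A.
*Stefan₃* c-commands the anaphor but is outside its binding domain → cannot satisfy Principle A.
*Dmitri₄* c-commands the anaphor within its binding domain → licit binder.

{4}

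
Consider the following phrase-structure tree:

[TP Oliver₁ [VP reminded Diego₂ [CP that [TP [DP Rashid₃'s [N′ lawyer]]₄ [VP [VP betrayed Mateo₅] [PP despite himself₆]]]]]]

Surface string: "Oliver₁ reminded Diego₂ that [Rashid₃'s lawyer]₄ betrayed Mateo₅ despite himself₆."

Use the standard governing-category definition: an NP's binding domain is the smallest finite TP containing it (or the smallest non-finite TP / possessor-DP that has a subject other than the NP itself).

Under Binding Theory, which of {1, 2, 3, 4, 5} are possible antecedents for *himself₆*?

*himself* is an anaphor, so Principle A applies: it must be bound in its binding domain.
Binding domain of *himself₆*: the embedded TP, whose subject is [Rashid₃'s lawyer]₄.
*Oliver₁* c-commands the anaphor but is outside its binding domain → cannot satisfy Principle A.
*Diego₂* c-commands the anaphor but is outside its binding domain → cannot satisfy Principle A.
*Rashid₃* does not c-command the anaphor → cannot bind it.
*[Rashid₃'s lawyer]₄* c-commands the anaphor within its binding domain → licit binder.
*Mateo₅* does not c-command the anaphor → cannot bind it.

{4}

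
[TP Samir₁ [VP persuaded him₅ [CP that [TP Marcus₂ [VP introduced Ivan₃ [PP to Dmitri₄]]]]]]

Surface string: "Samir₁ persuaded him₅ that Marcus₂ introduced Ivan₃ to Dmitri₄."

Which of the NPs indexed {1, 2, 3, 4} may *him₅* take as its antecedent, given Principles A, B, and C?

*him* is a pronoun, so Principle B applies: it must be free in its binding domain.
Binding domain of *him₅*: the matrix TP, whose subject is Samir₁.
*Samir₁* c-commands the pronoun within its binding domain → coindexation would violate Principle B.
*Marcus₂*: the pronoun c-commands this R-expression → coindexation would violate Principle C on *Marcus₂*.
*Ivan₃*: the pronoun c-commands this R-expression → coindexation would violate Principle C on *Ivan₃*.
*Dmitri₄*: the pronoun c-commands this R-expression → coindexation would violate Principle C on *Dmitri₄*.

none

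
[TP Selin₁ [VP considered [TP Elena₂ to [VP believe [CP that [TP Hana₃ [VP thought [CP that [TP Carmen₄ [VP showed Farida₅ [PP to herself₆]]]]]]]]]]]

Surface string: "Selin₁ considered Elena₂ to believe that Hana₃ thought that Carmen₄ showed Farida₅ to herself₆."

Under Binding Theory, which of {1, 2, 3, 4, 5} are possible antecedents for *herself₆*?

{4, 5}

*herself* is an anaphor, so Principle A applies: it must be bound in its binding domain.
Binding domain of *herself₆*: the embedded TP, whose subject is Carmen₄.
*Selin₁* c-commands the anaphor but is outside its binding domain → cannot satisfy Principle A.
*Elena₂* c-commands the anaphor but is outside its binding domain → cannot satisfy Principle A.
*Hana₃* c-commands the anaphor but is outside its binding domain → cannot satisfy Principle A.
*Carmen₄* c-commands the anaphor within its binding domain → licit binder.
*Farida₅* c-commands the anaphor within its binding domain → licit binder.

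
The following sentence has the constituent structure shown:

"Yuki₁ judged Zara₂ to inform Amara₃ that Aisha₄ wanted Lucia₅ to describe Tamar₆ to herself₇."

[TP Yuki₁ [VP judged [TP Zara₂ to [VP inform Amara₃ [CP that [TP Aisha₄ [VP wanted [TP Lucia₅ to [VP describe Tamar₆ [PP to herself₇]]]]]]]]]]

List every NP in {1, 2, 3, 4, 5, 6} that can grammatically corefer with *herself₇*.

{5, 6}

*herself* is an anaphor, so Principle A applies: it must be bound in its binding domain.
Binding domain of *herself₇*: the embedded TP, whose subject is Lucia₅.
*Yuki₁* c-commands the anaphor but is outside its binding domain → cannot satisfy Principle A.
*Zara₂* c-commands the anaphor but is outside its binding domain → cannot satisfy Principle A.
*Amara₃* c-commands the anaphor but is outside its binding domain → cannot satisfy Principle A.
*Aisha₄* c-commands the anaphor but is outside its binding domain → cannot satisfy Principle A.
*Lucia₅* c-commands the anaphor within its binding domain → licit binder.
*Tamar₆* c-commands the anaphor within its binding domain → licit binder.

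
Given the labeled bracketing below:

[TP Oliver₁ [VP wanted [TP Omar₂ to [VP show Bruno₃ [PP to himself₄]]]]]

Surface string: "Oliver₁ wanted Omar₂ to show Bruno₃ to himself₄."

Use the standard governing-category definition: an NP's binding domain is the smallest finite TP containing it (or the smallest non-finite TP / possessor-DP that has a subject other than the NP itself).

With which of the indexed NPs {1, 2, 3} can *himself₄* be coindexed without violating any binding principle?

*himself* is an anaphor, so Principle A applies: it must be bound in its binding domain.
Binding domain of *himself₄*: the embedded TP, whose subject is Omar₂.
*Oliver₁* c-commands the anaphor but is outside its binding domain → cannot satisfy Principle A.
*Omar₂* c-commands the anaphor within its binding domain → licit binder.
*Bruno₃* c-commands the anaphor within its binding domain → licit binder.

{2, 3}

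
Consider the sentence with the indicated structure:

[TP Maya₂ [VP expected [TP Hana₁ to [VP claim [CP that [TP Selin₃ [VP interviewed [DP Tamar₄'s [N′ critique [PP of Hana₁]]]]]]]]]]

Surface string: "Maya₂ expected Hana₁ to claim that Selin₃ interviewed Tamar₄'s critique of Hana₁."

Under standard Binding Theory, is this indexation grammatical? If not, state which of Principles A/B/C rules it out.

The two coindexed NPs are *Hana₁* (the higher occurrence) and *Hana₁* (the lower occurrence).
*Hana₁* (the lower occurrence) is an R-expression. Principle C requires it to be free everywhere.
*Hana₁* (the higher occurrence) c-commands it and carries the same index.
The R-expression is bound → Principle C violation.

Principle C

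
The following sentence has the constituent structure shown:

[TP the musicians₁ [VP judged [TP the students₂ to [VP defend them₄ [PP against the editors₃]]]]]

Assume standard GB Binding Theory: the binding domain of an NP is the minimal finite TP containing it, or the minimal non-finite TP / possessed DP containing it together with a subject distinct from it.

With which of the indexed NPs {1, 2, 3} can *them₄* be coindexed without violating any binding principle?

*them* is a pronoun, so Principle B applies: it must be free in its binding domain.
Binding domain of *them₄*: the embedded TP, whose subject is the students₂.
*the musicians₁* c-commands the pronoun but from outside its binding domain, and is not c-commanded by it → coindexation permitted.
*the students₂* c-commands the pronoun within its binding domain → coindexation would violate Principle B.
*the editors₃*: the pronoun c-commands this R-expression → coindexation would violate Principle C on *the editors₃*.

{1}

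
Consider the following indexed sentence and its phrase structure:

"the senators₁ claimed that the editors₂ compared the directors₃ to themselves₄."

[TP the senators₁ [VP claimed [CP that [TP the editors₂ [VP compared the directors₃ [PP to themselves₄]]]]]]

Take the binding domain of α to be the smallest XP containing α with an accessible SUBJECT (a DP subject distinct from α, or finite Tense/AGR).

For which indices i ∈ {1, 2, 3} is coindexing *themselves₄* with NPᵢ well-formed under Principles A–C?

*themselves* is an anaphor, so Principle A applies: it must be bound in its binding domain.
Binding domain of *themselves₄*: the embedded TP, whose subject is the editors₂.
*the senators₁* c-commands the anaphor but is outside its binding domain → cannot satisfy Principle A.
*the editors₂* c-commands the anaphor within its binding domain → licit binder.
*the directors₃* c-commands the anaphor within its binding domain → licit binder.

{2, 3}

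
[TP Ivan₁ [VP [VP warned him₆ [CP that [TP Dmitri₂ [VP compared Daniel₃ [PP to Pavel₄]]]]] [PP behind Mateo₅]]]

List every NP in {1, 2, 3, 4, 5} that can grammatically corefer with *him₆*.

*him* is a pronoun, so Principle B applies: it must be free in its binding domain.
Binding domain of *him₆*: the matrix TP, whose subject is Ivan₁.
*Ivan₁* c-commands the pronoun within its binding domain → coindexation would violate Principle B.
*Dmitri₂*: the pronoun c-commands this R-expression → coindexation would violate Principle C on *Dmitri₂*.
*Daniel₃*: the pronoun c-commands this R-expression → coindexation would violate Principle C on *Daniel₃*.
*Pavel₄*: the pronoun c-commands this R-expression → coindexation would violate Principle C on *Pavel₄*.
*Mateo₅* and the pronoun do not c-command one another → neither Principle B nor Principle C is at stake; coindexation permitted.

{5}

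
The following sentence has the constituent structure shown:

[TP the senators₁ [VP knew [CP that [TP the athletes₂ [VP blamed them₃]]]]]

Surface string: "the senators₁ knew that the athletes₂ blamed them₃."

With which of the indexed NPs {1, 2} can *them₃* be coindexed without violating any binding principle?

{1}

*them* is a pronoun, so Principle B applies: it must be free in its binding domain.
Binding domain of *them₃*: the embedded TP, whose subject is the athletes₂.
*the senators₁* c-commands the pronoun but from outside its binding domain, and is not c-commanded by it → coindexation permitted.
*the athletes₂* c-commands the pronoun within its binding domain → coindexation would violate Principle B.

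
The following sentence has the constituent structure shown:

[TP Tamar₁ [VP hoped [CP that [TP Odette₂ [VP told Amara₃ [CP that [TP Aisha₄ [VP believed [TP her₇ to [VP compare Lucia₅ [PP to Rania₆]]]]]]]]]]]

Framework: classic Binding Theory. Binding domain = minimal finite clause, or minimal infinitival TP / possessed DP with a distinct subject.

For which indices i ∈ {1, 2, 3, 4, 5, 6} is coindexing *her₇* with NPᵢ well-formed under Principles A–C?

*her* is a pronoun, so Principle B applies: it must be free in its binding domain.
Binding domain of *her₇*: the embedded TP, whose subject is Aisha₄.
*Tamar₁* c-commands the pronoun but from outside its binding domain, and is not c-commanded by it → coindexation permitted.
*Odette₂* c-commands the pronoun but from outside its binding domain, and is not c-commanded by it → coindexation permitted.
*Amara₃* c-commands the pronoun but from outside its binding domain, and is not c-commanded by it → coindexation permitted.
*Aisha₄* c-commands the pronoun within its binding domain → coindexation would violate Principle B.
*Lucia₅*: the pronoun c-commands this R-expression → coindexation would violate Principle C on *Lucia₅*.
*Rania₆*: the pronoun c-commands this R-expression → coindexation would violate Principle C on *Rania₆*.

{1, 2, 3}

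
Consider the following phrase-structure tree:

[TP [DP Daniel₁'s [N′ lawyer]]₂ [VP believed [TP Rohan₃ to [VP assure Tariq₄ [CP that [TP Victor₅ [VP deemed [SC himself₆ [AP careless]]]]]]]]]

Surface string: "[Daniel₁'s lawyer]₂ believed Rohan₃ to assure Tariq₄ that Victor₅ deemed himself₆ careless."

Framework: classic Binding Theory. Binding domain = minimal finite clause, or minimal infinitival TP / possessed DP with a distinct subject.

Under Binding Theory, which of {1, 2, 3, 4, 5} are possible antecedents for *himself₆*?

{5}

*himself* is an anaphor, so Principle A applies: it must be bound in its binding domain.
Binding domain of *himself₆*: the embedded TP, whose subject is Victor₅.
*Daniel₁* does not c-command the anaphor → cannot bind it.
*[Daniel₁'s lawyer]₂* c-commands the anaphor but is outside its binding domain → cannot satisfy Principle A.
*Rohan₃* c-commands the anaphor but is outside its binding domain → cannot satisfy Principle A.
*Tariq₄* c-commands the anaphor but is outside its binding domain → cannot satisfy Principle A.
*Victor₅* c-commands the anaphor within its binding domain → licit binder.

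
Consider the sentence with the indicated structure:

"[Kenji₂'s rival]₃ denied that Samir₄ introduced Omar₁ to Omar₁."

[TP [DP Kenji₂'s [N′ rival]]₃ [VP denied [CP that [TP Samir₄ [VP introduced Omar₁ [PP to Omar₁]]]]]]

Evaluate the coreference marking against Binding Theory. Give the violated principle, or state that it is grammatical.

Principle C

The two coindexed NPs are *Omar₁* (the lower occurrence) and *Omar₁* (the higher occurrence).
*Omar₁* (the lower occurrence) is an R-expression. Principle C requires it to be free everywhere.
*Omar₁* (the higher occurrence) c-commands it and carries the same index.
The R-expression is bound → Principle C violation.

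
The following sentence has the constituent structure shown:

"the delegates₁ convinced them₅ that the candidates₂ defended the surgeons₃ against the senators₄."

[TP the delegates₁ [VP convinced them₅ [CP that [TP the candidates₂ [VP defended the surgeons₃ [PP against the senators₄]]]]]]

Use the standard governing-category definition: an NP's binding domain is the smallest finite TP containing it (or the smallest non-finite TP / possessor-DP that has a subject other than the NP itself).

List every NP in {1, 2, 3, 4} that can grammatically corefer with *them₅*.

none

*them* is a pronoun, so Principle B applies: it must be free in its binding domain.
Binding domain of *them₅*: the matrix TP, whose subject is the delegates₁.
*the delegates₁* c-commands the pronoun within its binding domain → coindexation would violate Principle B.
*the candidates₂*: the pronoun c-commands this R-expression → coindexation would violate Principle C on *the candidates₂*.
*the surgeons₃*: the pronoun c-commands this R-expression → coindexation would violate Principle C on *the surgeons₃*.
*the senators₄*: the pronoun c-commands this R-expression → coindexation would violate Principle C on *the senators₄*.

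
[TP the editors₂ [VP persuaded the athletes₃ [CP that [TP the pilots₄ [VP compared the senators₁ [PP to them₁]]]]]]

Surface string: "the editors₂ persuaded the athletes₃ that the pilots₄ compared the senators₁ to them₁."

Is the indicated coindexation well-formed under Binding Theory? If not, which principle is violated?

The two coindexed NPs are *the senators₁* and *them₁*.
*them₁* is a pronoun. Its binding domain is the embedded TP, whose subject is the pilots₄.
*the senators₁* c-commands it within that domain and carries the same index.
The pronoun is locally bound → Principle B violation.

Principle B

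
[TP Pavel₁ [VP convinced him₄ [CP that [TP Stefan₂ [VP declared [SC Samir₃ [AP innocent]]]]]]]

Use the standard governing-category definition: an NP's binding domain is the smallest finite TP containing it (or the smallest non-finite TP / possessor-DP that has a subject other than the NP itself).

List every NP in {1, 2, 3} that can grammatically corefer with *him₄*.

*him* is a pronoun, so Principle B applies: it must be free in its binding domain.
Binding domain of *him₄*: the matrix TP, whose subject is Pavel₁.
*Pavel₁* c-commands the pronoun within its binding domain → coindexation would violate Principle B.
*Stefan₂*: the pronoun c-commands this R-expression → coindexation would violate Principle C on *Stefan₂*.
*Samir₃*: the pronoun c-commands this R-expression → coindexation would violate Principle C on *Samir₃*.

none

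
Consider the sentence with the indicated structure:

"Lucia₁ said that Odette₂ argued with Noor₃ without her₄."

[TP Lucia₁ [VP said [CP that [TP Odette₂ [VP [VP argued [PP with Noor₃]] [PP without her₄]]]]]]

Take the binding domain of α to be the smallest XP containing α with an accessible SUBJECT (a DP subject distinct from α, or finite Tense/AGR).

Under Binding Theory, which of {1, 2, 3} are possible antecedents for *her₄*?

*her* is a pronoun, so Principle B applies: it must be free in its binding domain.
Binding domain of *her₄*: the embedded TP, whose subject is Odette₂.
*Lucia₁* c-commands the pronoun but from outside its binding domain, and is not c-commanded by it → coindexation permitted.
*Odette₂* c-commands the pronoun within its binding domain → coindexation would violate Principle B.
*Noor₃* and the pronoun do not c-command one another → neither Principle B nor Principle C is at stake; coindexation permitted.

{1, 3}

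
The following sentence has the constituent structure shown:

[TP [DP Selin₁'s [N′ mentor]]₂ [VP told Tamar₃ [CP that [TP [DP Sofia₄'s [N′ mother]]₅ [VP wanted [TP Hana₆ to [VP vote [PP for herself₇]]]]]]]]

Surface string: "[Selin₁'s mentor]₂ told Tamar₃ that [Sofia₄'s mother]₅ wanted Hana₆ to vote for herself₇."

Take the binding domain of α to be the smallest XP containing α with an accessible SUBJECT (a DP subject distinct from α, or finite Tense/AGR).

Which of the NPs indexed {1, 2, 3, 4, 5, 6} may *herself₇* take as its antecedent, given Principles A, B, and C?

*herself* is an anaphor, so Principle A applies: it must be bound in its binding domain.
Binding domain of *herself₇*: the embedded TP, whose subject is Hana₆.
*Selin₁* does not c-command the anaphor → cannot bind it.
*[Selin₁'s mentor]₂* c-commands the anaphor but is outside its binding domain → cannot satisfy Principle A.
*Tamar₃* c-commands the anaphor but is outside its binding domain → cannot satisfy Principle A.
*Sofia₄* does not c-command the anaphor → cannot bind it.
*[Sofia₄'s mother]₅* c-commands the anaphor but is outside its binding domain → cannot satisfy Principle A.
*Hana₆* c-commands the anaphor within its binding domain → licit binder.

{6}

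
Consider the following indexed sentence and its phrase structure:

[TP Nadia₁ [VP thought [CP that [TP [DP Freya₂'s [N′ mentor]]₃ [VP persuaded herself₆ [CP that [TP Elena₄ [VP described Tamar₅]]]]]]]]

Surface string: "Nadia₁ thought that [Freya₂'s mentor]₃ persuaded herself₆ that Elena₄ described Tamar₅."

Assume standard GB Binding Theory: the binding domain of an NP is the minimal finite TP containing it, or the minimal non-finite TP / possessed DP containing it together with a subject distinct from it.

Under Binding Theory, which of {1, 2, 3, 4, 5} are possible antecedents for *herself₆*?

{3}

*herself* is an anaphor, so Principle A applies: it must be bound in its binding domain.
Binding domain of *herself₆*: the embedded TP, whose subject is [Freya₂'s mentor]₃.
*Nadia₁* c-commands the anaphor but is outside its binding domain → cannot satisfy Principle A.
*Freya₂* does not c-command the anaphor → cannot bind it.
*[Freya₂'s mentor]₃* c-commands the anaphor within its binding domain → licit binder.
*Elena₄* does not c-command the anaphor → cannot bind it.
*Tamar₅* does not c-command the anaphor → cannot bind it.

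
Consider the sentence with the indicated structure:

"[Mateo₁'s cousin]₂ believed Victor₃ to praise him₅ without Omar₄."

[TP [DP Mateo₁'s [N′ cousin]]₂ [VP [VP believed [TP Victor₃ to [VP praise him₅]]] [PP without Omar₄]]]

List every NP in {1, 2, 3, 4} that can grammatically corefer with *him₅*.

{1, 2, 4}

*him* is a pronoun, so Principle B applies: it must be free in its binding domain.
Binding domain of *him₅*: the embedded TP, whose subject is Victor₃.
*Mateo₁* and the pronoun do not c-command one another → neither Principle B nor Principle C is at stake; coindexation permitted.
*[Mateo₁'s cousin]₂* c-commands the pronoun but from outside its binding domain, and is not c-commanded by it → coindexation permitted.
*Victor₃* c-commands the pronoun within its binding domain → coindexation would violate Principle B.
*Omar₄* and the pronoun do not c-command one another → neither Principle B nor Principle C is at stake; coindexation permitted.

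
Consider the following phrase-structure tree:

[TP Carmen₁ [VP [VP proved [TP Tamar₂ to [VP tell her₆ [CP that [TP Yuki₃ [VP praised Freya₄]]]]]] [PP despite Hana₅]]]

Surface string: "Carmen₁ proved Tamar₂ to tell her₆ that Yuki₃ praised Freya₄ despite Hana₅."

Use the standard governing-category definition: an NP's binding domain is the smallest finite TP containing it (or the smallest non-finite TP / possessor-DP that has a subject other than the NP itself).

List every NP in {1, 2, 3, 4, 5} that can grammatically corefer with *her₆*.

*her* is a pronoun, so Principle B applies: it must be free in its binding domain.
Binding domain of *her₆*: the embedded TP, whose subject is Tamar₂.
*Carmen₁* c-commands the pronoun but from outside its binding domain, and is not c-commanded by it → coindexation permitted.
*Tamar₂* c-commands the pronoun within its binding domain → coindexation would violate Principle B.
*Yuki₃*: the pronoun c-commands this R-expression → coindexation would violate Principle C on *Yuki₃*.
*Freya₄*: the pronoun c-commands this R-expression → coindexation would violate Principle C on *Freya₄*.
*Hana₅* and the pronoun do not c-command one another → neither Principle B nor Principle C is at stake; coindexation permitted.

{1, 5}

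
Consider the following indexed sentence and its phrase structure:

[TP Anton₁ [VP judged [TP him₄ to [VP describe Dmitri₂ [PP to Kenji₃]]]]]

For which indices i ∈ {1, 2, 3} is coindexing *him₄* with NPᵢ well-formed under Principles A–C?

none

*him* is a pronoun, so Principle B applies: it must be free in its binding domain.
Binding domain of *him₄*: the matrix TP, whose subject is Anton₁.
*Anton₁* c-commands the pronoun within its binding domain → coindexation would violate Principle B.
*Dmitri₂*: the pronoun c-commands this R-expression → coindexation would violate Principle C on *Dmitri₂*.
*Kenji₃*: the pronoun c-commands this R-expression → coindexation would violate Principle C on *Kenji₃*.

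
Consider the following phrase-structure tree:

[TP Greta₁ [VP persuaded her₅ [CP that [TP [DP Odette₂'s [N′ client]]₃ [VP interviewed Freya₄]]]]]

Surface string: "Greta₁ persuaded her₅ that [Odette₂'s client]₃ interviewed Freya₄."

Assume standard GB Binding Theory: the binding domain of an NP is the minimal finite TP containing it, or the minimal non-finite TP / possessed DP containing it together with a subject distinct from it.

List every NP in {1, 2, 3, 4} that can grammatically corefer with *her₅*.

*her* is a pronoun, so Principle B applies: it must be free in its binding domain.
Binding domain of *her₅*: the matrix TP, whose subject is Greta₁.
*Greta₁* c-commands the pronoun within its binding domain → coindexation would violate Principle B.
*Odette₂*: the pronoun c-commands this R-expression → coindexation would violate Principle C on *Odette₂*.
*[Odette₂'s client]₃*: the pronoun c-commands this R-expression → coindexation would violate Principle C on *[Odette₂'s client]₃*.
*Freya₄*: the pronoun c-commands this R-expression → coindexation would violate Principle C on *Freya₄*.

none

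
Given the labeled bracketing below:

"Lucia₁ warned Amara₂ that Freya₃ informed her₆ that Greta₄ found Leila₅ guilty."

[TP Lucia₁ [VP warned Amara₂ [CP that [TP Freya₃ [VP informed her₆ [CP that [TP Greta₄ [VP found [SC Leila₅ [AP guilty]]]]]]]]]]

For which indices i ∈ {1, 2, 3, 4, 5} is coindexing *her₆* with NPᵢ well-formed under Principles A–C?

{1, 2}

*her* is a pronoun, so Principle B applies: it must be free in its binding domain.
Binding domain of *her₆*: the embedded TP, whose subject is Freya₃.
*Lucia₁* c-commands the pronoun but from outside its binding domain, and is not c-commanded by it → coindexation permitted.
*Amara₂* c-commands the pronoun but from outside its binding domain, and is not c-commanded by it → coindexation permitted.
*Freya₃* c-commands the pronoun within its binding domain → coindexation would violate Principle B.
*Greta₄*: the pronoun c-commands this R-expression → coindexation would violate Principle C on *Greta₄*.
*Leila₅*: the pronoun c-commands this R-expression → coindexation would violate Principle C on *Leila₅*.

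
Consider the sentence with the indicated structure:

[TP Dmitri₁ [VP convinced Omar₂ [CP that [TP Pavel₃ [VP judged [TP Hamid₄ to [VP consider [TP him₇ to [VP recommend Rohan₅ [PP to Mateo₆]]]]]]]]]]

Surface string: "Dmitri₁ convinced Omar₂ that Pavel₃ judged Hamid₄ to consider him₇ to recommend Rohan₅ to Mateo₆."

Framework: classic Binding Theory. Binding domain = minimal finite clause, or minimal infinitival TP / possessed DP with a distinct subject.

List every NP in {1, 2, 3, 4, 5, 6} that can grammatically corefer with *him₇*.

*him* is a pronoun, so Principle B applies: it must be free in its binding domain.
Binding domain of *him₇*: the embedded TP, whose subject is Hamid₄.
*Dmitri₁* c-commands the pronoun but from outside its binding domain, and is not c-commanded by it → coindexation permitted.
*Omar₂* c-commands the pronoun but from outside its binding domain, and is not c-commanded by it → coindexation permitted.
*Pavel₃* c-commands the pronoun but from outside its binding domain, and is not c-commanded by it → coindexation permitted.
*Hamid₄* c-commands the pronoun within its binding domain → coindexation would violate Principle B.
*Rohan₅*: the pronoun c-commands this R-expression → coindexation would violate Principle C on *Rohan₅*.
*Mateo₆*: the pronoun c-commands this R-expression → coindexation would violate Principle C on *Mateo₆*.

{1, 2, 3}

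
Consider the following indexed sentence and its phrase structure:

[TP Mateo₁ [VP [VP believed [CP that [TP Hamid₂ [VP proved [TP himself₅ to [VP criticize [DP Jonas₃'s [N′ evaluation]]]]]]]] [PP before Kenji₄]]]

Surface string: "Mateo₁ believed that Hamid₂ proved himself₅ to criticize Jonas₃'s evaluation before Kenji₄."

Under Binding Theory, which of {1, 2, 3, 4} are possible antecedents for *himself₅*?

{2}

*himself* is an anaphor, so Principle A applies: it must be bound in its binding domain.
Binding domain of *himself₅*: the embedded TP, whose subject is Hamid₂.
*Mateo₁* c-commands the anaphor but is outside its binding domain → cannot satisfy Principle A.
*Hamid₂* c-commands the anaphor within its binding domain → licit binder.
*Jonas₃* does not c-command the anaphor → cannot bind it.
*Kenji₄* does not c-command the anaphor → cannot bind it.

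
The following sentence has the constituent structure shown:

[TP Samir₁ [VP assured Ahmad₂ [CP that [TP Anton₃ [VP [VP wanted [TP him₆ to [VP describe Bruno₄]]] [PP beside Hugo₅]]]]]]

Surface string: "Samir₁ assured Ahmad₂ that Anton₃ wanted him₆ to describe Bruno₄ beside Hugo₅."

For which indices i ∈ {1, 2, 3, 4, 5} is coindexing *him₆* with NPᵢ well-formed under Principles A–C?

{1, 2, 5}

*him* is a pronoun, so Principle B applies: it must be free in its binding domain.
Binding domain of *him₆*: the embedded TP, whose subject is Anton₃.
*Samir₁* c-commands the pronoun but from outside its binding domain, and is not c-commanded by it → coindexation permitted.
*Ahmad₂* c-commands the pronoun but from outside its binding domain, and is not c-commanded by it → coindexation permitted.
*Anton₃* c-commands the pronoun within its binding domain → coindexation would violate Principle B.
*Bruno₄*: the pronoun c-commands this R-expression → coindexation would violate Principle C on *Bruno₄*.
*Hugo₅* and the pronoun do not c-command one another → neither Principle B nor Principle C is at stake; coindexation permitted.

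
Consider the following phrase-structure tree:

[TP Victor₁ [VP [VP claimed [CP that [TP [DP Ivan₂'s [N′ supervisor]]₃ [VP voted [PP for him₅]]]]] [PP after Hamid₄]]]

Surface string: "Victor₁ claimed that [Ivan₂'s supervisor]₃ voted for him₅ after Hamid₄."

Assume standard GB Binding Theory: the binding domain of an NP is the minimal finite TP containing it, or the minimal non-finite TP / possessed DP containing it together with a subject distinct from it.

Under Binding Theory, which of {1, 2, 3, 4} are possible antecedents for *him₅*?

{1, 2, 4}

*him* is a pronoun, so Principle B applies: it must be free in its binding domain.
Binding domain of *him₅*: the embedded TP, whose subject is [Ivan₂'s supervisor]₃.
*Victor₁* c-commands the pronoun but from outside its binding domain, and is not c-commanded by it → coindexation permitted.
*Ivan₂* and the pronoun do not c-command one another → neither Principle B nor Principle C is at stake; coindexation permitted.
*[Ivan₂'s supervisor]₃* c-commands the pronoun within its binding domain → coindexation would violate Principle B.
*Hamid₄* and the pronoun do not c-command one another → neither Principle B nor Principle C is at stake; coindexation permitted.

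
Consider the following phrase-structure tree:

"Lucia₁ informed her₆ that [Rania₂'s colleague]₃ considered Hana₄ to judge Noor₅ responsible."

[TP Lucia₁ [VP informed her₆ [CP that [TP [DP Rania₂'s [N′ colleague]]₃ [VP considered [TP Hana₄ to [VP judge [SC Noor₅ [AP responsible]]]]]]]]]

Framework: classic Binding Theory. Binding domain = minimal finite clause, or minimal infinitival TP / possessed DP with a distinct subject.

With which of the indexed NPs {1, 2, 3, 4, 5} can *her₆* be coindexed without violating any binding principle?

*her* is a pronoun, so Principle B applies: it must be free in its binding domain.
Binding domain of *her₆*: the matrix TP, whose subject is Lucia₁.
*Lucia₁* c-commands the pronoun within its binding domain → coindexation would violate Principle B.
*Rania₂*: the pronoun c-commands this R-expression → coindexation would violate Principle C on *Rania₂*.
*[Rania₂'s colleague]₃*: the pronoun c-commands this R-expression → coindexation would violate Principle C on *[Rania₂'s colleague]₃*.
*Hana₄*: the pronoun c-commands this R-expression → coindexation would violate Principle C on *Hana₄*.
*Noor₅*: the pronoun c-commands this R-expression → coindexation would violate Principle C on *Noor₅*.

none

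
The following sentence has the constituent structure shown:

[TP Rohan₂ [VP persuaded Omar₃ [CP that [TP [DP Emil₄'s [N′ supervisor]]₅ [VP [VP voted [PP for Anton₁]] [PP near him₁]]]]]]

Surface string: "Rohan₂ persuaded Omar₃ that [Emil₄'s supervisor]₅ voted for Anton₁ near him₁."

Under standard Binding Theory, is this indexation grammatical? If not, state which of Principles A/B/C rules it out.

grammatical

The two coindexed NPs are *Anton₁* and *him₁*.
*him₁* is a pronoun; its binding domain is the embedded TP, whose subject is [Emil₄'s supervisor]₅. Within that domain it is c-commanded only by *[Emil₄'s supervisor]₅*, which carries a different index — the pronoun is free locally, so Principle B holds.
*Anton₁* is an R-expression; *him₁* does not c-command it, and no other NP shares its index, so Principle C is satisfied.
All principles are respected.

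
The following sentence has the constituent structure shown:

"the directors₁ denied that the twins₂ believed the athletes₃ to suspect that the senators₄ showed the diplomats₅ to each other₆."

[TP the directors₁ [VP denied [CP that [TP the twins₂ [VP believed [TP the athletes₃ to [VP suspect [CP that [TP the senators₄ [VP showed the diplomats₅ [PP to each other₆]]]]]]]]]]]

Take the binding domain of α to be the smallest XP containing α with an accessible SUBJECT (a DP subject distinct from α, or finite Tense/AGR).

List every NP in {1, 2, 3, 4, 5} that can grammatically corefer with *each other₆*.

*each other* is an anaphor, so Principle A applies: it must be bound in its binding domain.
Binding domain of *each other₆*: the embedded TP, whose subject is the senators₄.
*the directors₁* c-commands the anaphor but is outside its binding domain → cannot satisfy Principle A.
*the twins₂* c-commands the anaphor but is outside its binding domain → cannot satisfy Principle A.
*the athletes₃* c-commands the anaphor but is outside its binding domain → cannot satisfy Principle A.
*the senators₄* c-commands the anaphor within its binding domain → licit binder.
*the diplomats₅* c-commands the anaphor within its binding domain → licit binder.

{4, 5}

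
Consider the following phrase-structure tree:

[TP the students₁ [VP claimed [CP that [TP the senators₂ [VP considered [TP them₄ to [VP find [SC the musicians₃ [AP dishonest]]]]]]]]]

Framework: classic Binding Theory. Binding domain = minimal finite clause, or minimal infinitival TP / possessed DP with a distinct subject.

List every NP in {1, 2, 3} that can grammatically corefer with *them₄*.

{1}

*them* is a pronoun, so Principle B applies: it must be free in its binding domain.
Binding domain of *them₄*: the embedded TP, whose subject is the senators₂.
*the students₁* c-commands the pronoun but from outside its binding domain, and is not c-commanded by it → coindexation permitted.
*the senators₂* c-commands the pronoun within its binding domain → coindexation would violate Principle B.
*the musicians₃*: the pronoun c-commands this R-expression → coindexation would violate Principle C on *the musicians₃*.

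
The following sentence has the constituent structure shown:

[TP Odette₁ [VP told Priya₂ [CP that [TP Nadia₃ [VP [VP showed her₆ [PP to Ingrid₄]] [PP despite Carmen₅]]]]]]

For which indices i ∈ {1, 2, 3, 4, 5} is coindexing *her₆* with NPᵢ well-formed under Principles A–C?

*her* is a pronoun, so Principle B applies: it must be free in its binding domain.
Binding domain of *her₆*: the embedded TP, whose subject is Nadia₃.
*Odette₁* c-commands the pronoun but from outside its binding domain, and is not c-commanded by it → coindexation permitted.
*Priya₂* c-commands the pronoun but from outside its binding domain, and is not c-commanded by it → coindexation permitted.
*Nadia₃* c-commands the pronoun within its binding domain → coindexation would violate Principle B.
*Ingrid₄*: the pronoun c-commands this R-expression → coindexation would violate Principle C on *Ingrid₄*.
*Carmen₅* and the pronoun do not c-command one another → neither Principle B nor Principle C is at stake; coindexation permitted.

{1, 2, 5}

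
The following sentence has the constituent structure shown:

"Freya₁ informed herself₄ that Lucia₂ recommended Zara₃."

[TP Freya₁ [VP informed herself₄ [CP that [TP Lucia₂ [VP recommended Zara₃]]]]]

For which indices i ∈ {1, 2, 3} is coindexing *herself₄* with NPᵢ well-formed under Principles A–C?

{1}

*herself* is an anaphor, so Principle A applies: it must be bound in its binding domain.
Binding domain of *herself₄*: the matrix TP, whose subject is Freya₁.
*Freya₁* c-commands the anaphor within its binding domain → licit binder.
*Lucia₂* does not c-command the anaphor → cannot bind it.
*Zara₃* does not c-command the anaphor → cannot bind it.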